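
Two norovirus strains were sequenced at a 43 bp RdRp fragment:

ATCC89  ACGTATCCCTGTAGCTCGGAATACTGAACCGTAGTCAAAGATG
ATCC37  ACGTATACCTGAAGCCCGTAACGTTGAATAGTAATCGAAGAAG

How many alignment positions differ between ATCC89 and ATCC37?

12

The sequences differ at positions 7 (C/A), 12 (T/A), 16 (T/C), 19 (G/T), 22 (T/C), 23 (A/G), 24 (C/T), 29 (C/T), 30 (C/A), 34 (G/A), 37 (A/G), 42 (T/A).
That gives 12 mismatches out of 43 aligned sites, so the Hamming distance is 12.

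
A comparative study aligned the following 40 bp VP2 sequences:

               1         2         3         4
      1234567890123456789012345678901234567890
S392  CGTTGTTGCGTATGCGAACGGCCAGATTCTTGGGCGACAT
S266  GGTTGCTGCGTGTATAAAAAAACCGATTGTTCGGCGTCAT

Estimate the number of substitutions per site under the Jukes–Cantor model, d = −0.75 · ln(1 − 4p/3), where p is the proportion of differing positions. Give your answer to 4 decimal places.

Differing sites — 1:C/G; 6:T/C; 12:A/G; 14:G/A; 15:C/T; 16:G/A; 19:C/A; 20:G/A; 21:G/A; 22:C/A; 24:A/C; 29:C/G; 32:G/C; 37:A/T.
p = 14/40 = 0.350000.
d = −0.75 · ln(1 − (4/3)·0.350000) = −0.75 · ln(0.533333) = −0.75 · (-0.628609) = 0.4715.

0.4715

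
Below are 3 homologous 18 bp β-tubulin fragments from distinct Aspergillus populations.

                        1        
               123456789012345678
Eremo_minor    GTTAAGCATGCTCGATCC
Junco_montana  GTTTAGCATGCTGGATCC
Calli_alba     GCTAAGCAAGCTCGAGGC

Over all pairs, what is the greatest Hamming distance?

6

Pairwise Hamming distances:
  Eremo_minor vs Junco_montana: 2
  Eremo_minor vs Calli_alba: 4
  Junco_montana vs Calli_alba: 6
The largest is 6, between Junco_montana and Calli_alba.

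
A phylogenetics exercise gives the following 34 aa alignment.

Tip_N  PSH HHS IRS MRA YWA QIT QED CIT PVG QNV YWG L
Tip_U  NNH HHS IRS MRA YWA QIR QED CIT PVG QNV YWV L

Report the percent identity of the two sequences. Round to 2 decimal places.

Mismatches occur at site 1 (P↔N), site 2 (S↔N), site 18 (T↔R), site 33 (G↔V).
30 of the 34 sites match, so the percent identity is 30/34 × 100 = 88.24%.

88.24%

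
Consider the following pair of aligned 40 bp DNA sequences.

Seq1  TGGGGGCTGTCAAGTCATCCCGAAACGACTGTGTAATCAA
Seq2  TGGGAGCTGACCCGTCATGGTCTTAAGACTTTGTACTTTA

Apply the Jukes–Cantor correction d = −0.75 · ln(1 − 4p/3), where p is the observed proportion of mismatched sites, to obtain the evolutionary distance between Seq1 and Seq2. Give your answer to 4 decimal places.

The sequences differ at positions 5 (G/A), 10 (T/A), 12 (A/C), 13 (A/C), 19 (C/G), 20 (C/G), 21 (C/T), 22 (G/C), 23 (A/T), 24 (A/T), 26 (C/A), 31 (G/T), 36 (A/C), 38 (C/T), 39 (A/T).
p = 15/40 = 0.375000.
d = −0.75 · ln(1 − (4/3)·0.375000) = −0.75 · ln(0.500000) = −0.75 · (-0.693147) = 0.5199.

0.5199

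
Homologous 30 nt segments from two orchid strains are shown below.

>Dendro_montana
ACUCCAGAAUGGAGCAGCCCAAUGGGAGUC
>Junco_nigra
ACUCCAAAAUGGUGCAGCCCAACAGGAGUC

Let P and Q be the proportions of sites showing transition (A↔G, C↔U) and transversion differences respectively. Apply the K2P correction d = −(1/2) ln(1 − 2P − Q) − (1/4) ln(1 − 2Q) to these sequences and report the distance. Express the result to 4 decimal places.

0.1501

The sequences differ at positions 7 (G/A, transition), 13 (A/U, transversion), 23 (U/C, transition), 24 (G/A, transition).
Of the 4 differences, 3 transitions and 1 transversion over 30 sites: P = 3/30 = 0.100000, Q = 1/30 = 0.033333.
d = −0.5·ln(0.766667) − 0.25·ln(0.933334) = −0.5·(-0.265703) − 0.25·(-0.068992) = 0.1501.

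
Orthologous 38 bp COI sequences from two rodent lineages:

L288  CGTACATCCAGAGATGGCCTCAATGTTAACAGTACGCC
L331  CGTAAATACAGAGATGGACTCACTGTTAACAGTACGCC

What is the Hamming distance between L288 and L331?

4

Differing sites — 5:C/A; 8:C/A; 18:C/A; 23:A/C.
That gives 4 mismatches out of 38 aligned sites, so the Hamming distance is 4.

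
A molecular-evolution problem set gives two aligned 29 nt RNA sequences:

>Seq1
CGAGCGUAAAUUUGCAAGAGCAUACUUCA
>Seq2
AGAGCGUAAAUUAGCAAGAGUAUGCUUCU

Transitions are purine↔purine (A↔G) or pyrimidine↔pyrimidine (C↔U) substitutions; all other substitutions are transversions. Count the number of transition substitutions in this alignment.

2

The sequences differ at positions 1 (C/A, transversion), 13 (U/A, transversion), 21 (C/U, transition), 24 (A/G, transition), 29 (A/U, transversion).
Of the 5 differences, 2 transitions and 3 transversions, so the answer is 2.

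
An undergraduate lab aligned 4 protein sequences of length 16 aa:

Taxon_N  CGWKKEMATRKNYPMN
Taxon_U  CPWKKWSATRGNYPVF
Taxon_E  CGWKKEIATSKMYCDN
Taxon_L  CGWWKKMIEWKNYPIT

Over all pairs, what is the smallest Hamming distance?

5

Pairwise Hamming distances:
  Taxon_N vs Taxon_U: 6
  Taxon_N vs Taxon_E: 5
  Taxon_N vs Taxon_L: 7
  Taxon_U vs Taxon_E: 9
  Taxon_U vs Taxon_L: 10
  Taxon_E vs Taxon_L: 10
The smallest is 5, between Taxon_N and Taxon_E.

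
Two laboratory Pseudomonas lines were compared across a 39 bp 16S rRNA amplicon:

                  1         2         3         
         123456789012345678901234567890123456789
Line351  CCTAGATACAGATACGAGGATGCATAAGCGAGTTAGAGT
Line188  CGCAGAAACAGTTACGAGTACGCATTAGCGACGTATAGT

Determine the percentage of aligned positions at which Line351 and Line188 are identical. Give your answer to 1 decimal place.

The sequences differ at positions 2 (C/G), 3 (T/C), 7 (T/A), 12 (A/T), 19 (G/T), 21 (T/C), 26 (A/T), 32 (G/C), 33 (T/G), 36 (G/T).
29 of the 39 sites match, so the percent identity is 29/39 × 100 = 74.4%.

74.4%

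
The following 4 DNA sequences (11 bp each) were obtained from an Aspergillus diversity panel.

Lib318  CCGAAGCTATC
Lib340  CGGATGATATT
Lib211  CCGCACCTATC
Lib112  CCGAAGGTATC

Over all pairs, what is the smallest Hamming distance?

1

Pairwise Hamming distances:
  Lib318 vs Lib340: 4
  Lib318 vs Lib211: 2
  Lib318 vs Lib112: 1
  Lib340 vs Lib211: 6
  Lib340 vs Lib112: 4
  Lib211 vs Lib112: 3
The smallest is 1, between Lib318 and Lib112.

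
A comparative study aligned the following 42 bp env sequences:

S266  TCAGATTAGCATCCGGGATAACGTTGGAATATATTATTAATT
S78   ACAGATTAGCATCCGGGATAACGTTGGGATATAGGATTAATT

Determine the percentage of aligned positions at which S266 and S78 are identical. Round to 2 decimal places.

90.48%

The sequences differ at positions 1 (T/A), 28 (A/G), 34 (T/G), 35 (T/G).
38 of the 42 sites match, so the percent identity is 38/42 × 100 = 90.48%.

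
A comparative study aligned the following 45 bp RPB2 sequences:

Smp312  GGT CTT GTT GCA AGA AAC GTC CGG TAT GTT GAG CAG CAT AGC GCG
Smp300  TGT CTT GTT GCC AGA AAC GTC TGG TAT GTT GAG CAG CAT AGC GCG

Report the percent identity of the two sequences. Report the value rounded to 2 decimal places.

93.33%

Differing sites — 1:G/T; 12:A/C; 22:C/T.
42 of the 45 sites match, so the percent identity is 42/45 × 100 = 93.33%.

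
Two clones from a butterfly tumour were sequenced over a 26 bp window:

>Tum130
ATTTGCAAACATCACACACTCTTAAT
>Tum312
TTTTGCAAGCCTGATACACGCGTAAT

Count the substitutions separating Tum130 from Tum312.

7

Differing sites — 1:A/T; 9:A/G; 11:A/C; 13:C/G; 15:C/T; 20:T/G; 22:T/G.
That gives 7 mismatches out of 26 aligned sites, so the Hamming distance is 7.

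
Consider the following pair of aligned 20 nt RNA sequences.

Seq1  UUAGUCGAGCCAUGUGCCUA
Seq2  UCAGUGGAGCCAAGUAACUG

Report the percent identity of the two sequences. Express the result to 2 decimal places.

The sequences differ at positions 2 (U/C), 6 (C/G), 13 (U/A), 16 (G/A), 17 (C/A), 20 (A/G).
14 of the 20 sites match, so the percent identity is 14/20 × 100 = 70.00%.

70.00%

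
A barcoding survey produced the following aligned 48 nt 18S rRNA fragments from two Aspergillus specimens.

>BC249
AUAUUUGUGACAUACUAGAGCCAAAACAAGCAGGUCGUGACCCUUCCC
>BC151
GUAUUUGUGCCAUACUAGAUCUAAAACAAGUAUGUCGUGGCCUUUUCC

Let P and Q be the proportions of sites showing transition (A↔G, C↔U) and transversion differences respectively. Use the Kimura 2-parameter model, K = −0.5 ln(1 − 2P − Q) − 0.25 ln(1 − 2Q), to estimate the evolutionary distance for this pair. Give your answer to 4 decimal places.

0.2207

Mismatches occur at site 1 (A↔G, transition), site 10 (A↔C, transversion), site 20 (G↔U, transversion), site 22 (C↔U, transition), site 31 (C↔U, transition), site 33 (G↔U, transversion), site 40 (A↔G, transition), site 43 (C↔U, transition), site 46 (C↔U, transition).
Of the 9 differences, 6 transitions and 3 transversions over 48 sites: P = 6/48 = 0.125000, Q = 3/48 = 0.062500.
d = −0.5·ln(0.687500) − 0.25·ln(0.875000) = −0.5·(-0.374693) − 0.25·(-0.133531) = 0.2207.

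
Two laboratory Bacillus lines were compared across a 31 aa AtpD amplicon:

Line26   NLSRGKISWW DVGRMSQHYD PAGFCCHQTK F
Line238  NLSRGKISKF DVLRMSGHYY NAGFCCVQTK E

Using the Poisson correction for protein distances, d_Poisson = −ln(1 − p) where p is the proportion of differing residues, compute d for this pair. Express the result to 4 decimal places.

0.2985

Differing sites — 9:W/K; 10:W/F; 13:G/L; 17:Q/G; 20:D/Y; 21:P/N; 27:H/V; 31:F/E.
p = 8/31 = 0.258065.
d = −ln(1 − 0.258065) = −ln(0.741935) = 0.2985.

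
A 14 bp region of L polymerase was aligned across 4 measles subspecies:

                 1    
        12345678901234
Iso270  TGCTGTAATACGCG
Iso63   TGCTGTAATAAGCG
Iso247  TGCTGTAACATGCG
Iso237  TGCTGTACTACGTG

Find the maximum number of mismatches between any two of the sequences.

4

Pairwise Hamming distances:
  Iso270 vs Iso63: 1
  Iso270 vs Iso247: 2
  Iso270 vs Iso237: 2
  Iso63 vs Iso247: 2
  Iso63 vs Iso237: 3
  Iso247 vs Iso237: 4
The largest is 4, between Iso247 and Iso237.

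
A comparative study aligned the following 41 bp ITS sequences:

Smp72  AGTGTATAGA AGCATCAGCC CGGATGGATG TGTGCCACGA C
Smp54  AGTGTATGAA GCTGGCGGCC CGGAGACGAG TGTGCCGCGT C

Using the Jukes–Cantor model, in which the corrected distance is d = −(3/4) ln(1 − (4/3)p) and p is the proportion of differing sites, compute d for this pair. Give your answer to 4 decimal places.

0.5018

Mismatches occur at site 8 (A↔G), site 9 (G↔A), site 11 (A↔G), site 12 (G↔C), site 13 (C↔T), site 14 (A↔G), site 15 (T↔G), site 17 (A↔G), site 25 (T↔G), site 26 (G↔A), site 27 (G↔C), site 28 (A↔G), site 29 (T↔A), site 37 (A↔G), site 40 (A↔T).
p = 15/41 = 0.365854.
d = −0.75 · ln(1 − (4/3)·0.365854) = −0.75 · ln(0.512195) = −0.75 · (-0.669050) = 0.5018.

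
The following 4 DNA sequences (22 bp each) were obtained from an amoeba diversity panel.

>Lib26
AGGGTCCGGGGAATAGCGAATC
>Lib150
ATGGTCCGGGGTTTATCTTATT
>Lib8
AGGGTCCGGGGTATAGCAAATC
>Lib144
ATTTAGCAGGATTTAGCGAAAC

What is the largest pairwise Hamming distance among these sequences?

Pairwise Hamming distances:
  Lib26 vs Lib150: 7
  Lib26 vs Lib8: 2
  Lib26 vs Lib144: 10
  Lib150 vs Lib8: 6
  Lib150 vs Lib144: 11
  Lib8 vs Lib144: 10
The largest is 11, between Lib150 and Lib144.

11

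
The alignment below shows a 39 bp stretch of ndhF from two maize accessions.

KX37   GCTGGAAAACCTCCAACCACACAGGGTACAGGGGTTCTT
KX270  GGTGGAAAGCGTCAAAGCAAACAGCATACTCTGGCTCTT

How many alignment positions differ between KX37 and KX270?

12

Differing sites — 2:C/G; 9:A/G; 11:C/G; 14:C/A; 17:C/G; 20:C/A; 25:G/C; 26:G/A; 30:A/T; 31:G/C; 32:G/T; 35:T/C.
That gives 12 mismatches out of 39 aligned sites, so the Hamming distance is 12.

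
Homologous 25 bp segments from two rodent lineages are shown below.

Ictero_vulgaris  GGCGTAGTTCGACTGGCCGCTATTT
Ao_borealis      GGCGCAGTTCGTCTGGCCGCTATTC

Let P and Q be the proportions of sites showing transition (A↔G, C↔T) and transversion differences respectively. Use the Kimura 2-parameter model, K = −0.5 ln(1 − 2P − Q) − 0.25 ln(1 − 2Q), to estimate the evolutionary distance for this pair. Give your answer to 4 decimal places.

0.1324

The sequences differ at positions 5 (T/C, transition), 12 (A/T, transversion), 25 (T/C, transition).
Of the 3 differences, 2 transitions and 1 transversion over 25 sites: P = 2/25 = 0.080000, Q = 1/25 = 0.040000.
d = −0.5·ln(0.800000) − 0.25·ln(0.920000) = −0.5·(-0.223144) − 0.25·(-0.083382) = 0.1324.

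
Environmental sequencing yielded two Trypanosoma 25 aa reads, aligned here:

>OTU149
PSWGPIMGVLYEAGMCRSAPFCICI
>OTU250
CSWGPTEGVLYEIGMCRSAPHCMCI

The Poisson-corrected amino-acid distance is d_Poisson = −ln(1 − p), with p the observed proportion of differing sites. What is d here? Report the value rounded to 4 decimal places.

0.2744

Differing sites — 1:P/C; 6:I/T; 7:M/E; 13:A/I; 21:F/H; 23:I/M.
p = 6/25 = 0.240000.
d = −ln(1 − 0.240000) = −ln(0.760000) = 0.2744.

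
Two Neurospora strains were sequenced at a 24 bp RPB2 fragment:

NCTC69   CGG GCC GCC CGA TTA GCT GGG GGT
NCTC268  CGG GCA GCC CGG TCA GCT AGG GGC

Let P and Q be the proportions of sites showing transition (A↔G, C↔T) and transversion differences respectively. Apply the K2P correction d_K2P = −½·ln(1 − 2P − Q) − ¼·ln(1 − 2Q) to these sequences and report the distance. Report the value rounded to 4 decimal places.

0.2568

Differing sites — 6:C/A (Tv); 12:A/G (Ti); 14:T/C (Ti); 19:G/A (Ti); 24:T/C (Ti).
Of the 5 differences, 4 transitions and 1 transversion over 24 sites: P = 4/24 = 0.166667, Q = 1/24 = 0.041667.
d = −0.5·ln(0.624999) − 0.25·ln(0.916666) = −0.5·(-0.470005) − 0.25·(-0.087012) = 0.2568.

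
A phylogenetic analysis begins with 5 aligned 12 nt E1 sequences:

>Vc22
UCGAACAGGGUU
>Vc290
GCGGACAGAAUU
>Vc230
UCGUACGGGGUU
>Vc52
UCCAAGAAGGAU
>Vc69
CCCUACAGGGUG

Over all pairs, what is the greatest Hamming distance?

8

Pairwise Hamming distances:
  Vc22 vs Vc290: 4
  Vc22 vs Vc230: 2
  Vc22 vs Vc52: 4
  Vc22 vs Vc69: 4
  Vc290 vs Vc230: 5
  Vc290 vs Vc52: 8
  Vc290 vs Vc69: 6
  Vc230 vs Vc52: 6
  Vc230 vs Vc69: 4
  Vc52 vs Vc69: 6
The largest is 8, between Vc290 and Vc52.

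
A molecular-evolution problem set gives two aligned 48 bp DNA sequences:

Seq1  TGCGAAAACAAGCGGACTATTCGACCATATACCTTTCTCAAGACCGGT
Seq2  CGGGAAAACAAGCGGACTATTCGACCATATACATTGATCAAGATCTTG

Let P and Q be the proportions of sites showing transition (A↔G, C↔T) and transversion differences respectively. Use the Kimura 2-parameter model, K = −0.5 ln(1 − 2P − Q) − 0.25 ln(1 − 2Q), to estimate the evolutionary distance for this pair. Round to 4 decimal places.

0.2164

The sequences differ at positions 1 (T/C, transition), 3 (C/G, transversion), 33 (C/A, transversion), 36 (T/G, transversion), 37 (C/A, transversion), 44 (C/T, transition), 46 (G/T, transversion), 47 (G/T, transversion), 48 (T/G, transversion).
Of the 9 differences, 2 transitions and 7 transversions over 48 sites: P = 2/48 = 0.041667, Q = 7/48 = 0.145833.
d = −0.5·ln(0.770833) − 0.25·ln(0.708334) = −0.5·(-0.260284) − 0.25·(-0.344840) = 0.2164.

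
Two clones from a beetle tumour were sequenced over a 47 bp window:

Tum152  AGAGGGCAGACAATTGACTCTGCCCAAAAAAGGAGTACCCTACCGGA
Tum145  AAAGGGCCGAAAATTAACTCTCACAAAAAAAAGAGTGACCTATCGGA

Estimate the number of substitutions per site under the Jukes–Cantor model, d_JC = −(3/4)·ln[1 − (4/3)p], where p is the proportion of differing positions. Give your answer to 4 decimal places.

0.2805

Mismatches occur at site 2 (G→A), site 8 (A→C), site 11 (C→A), site 16 (G→A), site 22 (G→C), site 23 (C→A), site 25 (C→A), site 32 (G→A), site 37 (A→G), site 38 (C→A), site 43 (C→T).
p = 11/47 = 0.234043.
d = −0.75 · ln(1 − (4/3)·0.234043) = −0.75 · ln(0.687943) = −0.75 · (-0.374049) = 0.2805.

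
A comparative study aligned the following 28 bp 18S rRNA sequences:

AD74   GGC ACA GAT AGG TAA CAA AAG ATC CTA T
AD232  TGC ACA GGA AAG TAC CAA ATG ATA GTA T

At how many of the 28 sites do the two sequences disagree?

Differing sites — 1:G/T; 8:A/G; 9:T/A; 11:G/A; 15:A/C; 20:A/T; 24:C/A; 25:C/G.
That gives 8 mismatches out of 28 aligned sites, so the Hamming distance is 8.

8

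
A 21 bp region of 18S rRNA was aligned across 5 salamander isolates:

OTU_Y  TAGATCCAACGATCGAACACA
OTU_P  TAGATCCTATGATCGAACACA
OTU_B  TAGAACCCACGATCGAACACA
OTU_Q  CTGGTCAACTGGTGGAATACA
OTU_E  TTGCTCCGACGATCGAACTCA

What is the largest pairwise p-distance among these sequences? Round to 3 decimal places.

Pairwise Hamming distances:
  OTU_Y vs OTU_P: 2
  OTU_Y vs OTU_B: 2
  OTU_Y vs OTU_Q: 9
  OTU_Y vs OTU_E: 4
  OTU_P vs OTU_B: 3
  OTU_P vs OTU_Q: 9
  OTU_P vs OTU_E: 5
  OTU_B vs OTU_Q: 11
  OTU_B vs OTU_E: 5
  OTU_Q vs OTU_E: 10
The largest is 11 mismatches, between OTU_B and OTU_Q; p = 11/21 = 0.524.

0.524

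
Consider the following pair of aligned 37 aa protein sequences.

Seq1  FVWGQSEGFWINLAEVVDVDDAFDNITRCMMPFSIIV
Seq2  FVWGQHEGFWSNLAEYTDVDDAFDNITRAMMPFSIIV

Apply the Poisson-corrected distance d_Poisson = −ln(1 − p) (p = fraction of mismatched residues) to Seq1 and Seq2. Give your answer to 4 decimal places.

Mismatches occur at site 6 (S/H), site 11 (I/S), site 16 (V/Y), site 17 (V/T), site 29 (C/A).
p = 5/37 = 0.135135.
d = −ln(1 − 0.135135) = −ln(0.864865) = 0.1452.

0.1452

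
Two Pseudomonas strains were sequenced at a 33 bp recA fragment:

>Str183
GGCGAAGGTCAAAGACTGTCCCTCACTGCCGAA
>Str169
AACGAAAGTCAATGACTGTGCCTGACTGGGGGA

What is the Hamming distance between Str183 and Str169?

Differing sites — 1:G/A; 2:G/A; 7:G/A; 13:A/T; 20:C/G; 24:C/G; 29:C/G; 30:C/G; 32:A/G.
That gives 9 mismatches out of 33 aligned sites, so the Hamming distance is 9.

9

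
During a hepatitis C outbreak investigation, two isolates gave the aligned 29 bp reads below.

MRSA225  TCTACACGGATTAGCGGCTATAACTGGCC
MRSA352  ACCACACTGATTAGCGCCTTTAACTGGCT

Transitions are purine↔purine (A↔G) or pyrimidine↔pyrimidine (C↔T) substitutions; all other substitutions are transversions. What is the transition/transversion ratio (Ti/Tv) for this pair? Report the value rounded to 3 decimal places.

Mismatches occur at site 1 (T↔A, transversion), site 3 (T↔C, transition), site 8 (G↔T, transversion), site 17 (G↔C, transversion), site 20 (A↔T, transversion), site 29 (C↔T, transition).
Of the 6 differences, 2 transitions and 4 transversions, so Ti/Tv = 2/4 = 0.500.

0.500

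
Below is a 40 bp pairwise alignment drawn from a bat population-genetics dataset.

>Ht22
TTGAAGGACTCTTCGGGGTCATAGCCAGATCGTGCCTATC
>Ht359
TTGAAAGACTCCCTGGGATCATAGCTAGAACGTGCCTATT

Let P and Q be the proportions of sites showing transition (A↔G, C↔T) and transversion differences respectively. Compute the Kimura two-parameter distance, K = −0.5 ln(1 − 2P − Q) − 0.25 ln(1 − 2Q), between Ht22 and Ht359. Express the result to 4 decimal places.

0.2478

Differing sites — 6:G/A (Ti); 12:T/C (Ti); 13:T/C (Ti); 14:C/T (Ti); 18:G/A (Ti); 26:C/T (Ti); 30:T/A (Tv); 40:C/T (Ti).
Of the 8 differences, 7 transitions and 1 transversion over 40 sites: P = 7/40 = 0.175000, Q = 1/40 = 0.025000.
d = −0.5·ln(0.625000) − 0.25·ln(0.950000) = −0.5·(-0.470004) − 0.25·(-0.051293) = 0.2478.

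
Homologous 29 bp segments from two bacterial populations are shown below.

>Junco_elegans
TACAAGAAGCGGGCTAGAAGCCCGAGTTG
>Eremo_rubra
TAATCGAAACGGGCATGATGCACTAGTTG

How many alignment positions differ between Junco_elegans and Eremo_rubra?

Mismatches occur at site 3 (C↔A), site 4 (A↔T), site 5 (A↔C), site 9 (G↔A), site 15 (T↔A), site 16 (A↔T), site 19 (A↔T), site 22 (C↔A), site 24 (G↔T).
That gives 9 mismatches out of 29 aligned sites, so the Hamming distance is 9.

9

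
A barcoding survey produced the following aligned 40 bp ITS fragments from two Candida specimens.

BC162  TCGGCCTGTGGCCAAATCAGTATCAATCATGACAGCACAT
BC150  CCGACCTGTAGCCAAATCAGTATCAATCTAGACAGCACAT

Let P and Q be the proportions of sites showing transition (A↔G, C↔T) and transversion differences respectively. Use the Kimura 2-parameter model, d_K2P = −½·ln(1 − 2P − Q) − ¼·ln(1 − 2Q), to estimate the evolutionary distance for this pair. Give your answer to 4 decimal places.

0.1379

Mismatches occur at site 1 (T↔C, transition), site 4 (G↔A, transition), site 10 (G↔A, transition), site 29 (A↔T, transversion), site 30 (T↔A, transversion).
Of the 5 differences, 3 transitions and 2 transversions over 40 sites: P = 3/40 = 0.075000, Q = 2/40 = 0.050000.
d = −0.5·ln(0.800000) − 0.25·ln(0.900000) = −0.5·(-0.223144) − 0.25·(-0.105361) = 0.1379.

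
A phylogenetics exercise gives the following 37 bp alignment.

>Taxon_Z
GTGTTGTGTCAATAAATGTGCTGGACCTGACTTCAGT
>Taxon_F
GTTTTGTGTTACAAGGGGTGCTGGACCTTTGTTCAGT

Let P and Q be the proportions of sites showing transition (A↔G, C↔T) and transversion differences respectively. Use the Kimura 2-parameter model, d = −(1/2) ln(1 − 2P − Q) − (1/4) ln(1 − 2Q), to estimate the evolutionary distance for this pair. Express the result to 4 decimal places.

0.3353

The sequences differ at positions 3 (G/T, transversion), 10 (C/T, transition), 12 (A/C, transversion), 13 (T/A, transversion), 15 (A/G, transition), 16 (A/G, transition), 17 (T/G, transversion), 29 (G/T, transversion), 30 (A/T, transversion), 31 (C/G, transversion).
Of the 10 differences, 3 transitions and 7 transversions over 37 sites: P = 3/37 = 0.081081, Q = 7/37 = 0.189189.
d = −0.5·ln(0.648649) − 0.25·ln(0.621622) = −0.5·(-0.432864) − 0.25·(-0.475423) = 0.3353.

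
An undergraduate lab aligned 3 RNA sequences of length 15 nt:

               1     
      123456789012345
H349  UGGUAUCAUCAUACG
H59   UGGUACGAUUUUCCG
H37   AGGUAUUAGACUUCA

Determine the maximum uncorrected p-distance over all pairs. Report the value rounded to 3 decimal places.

Pairwise Hamming distances:
  H349 vs H59: 5
  H349 vs H37: 7
  H59 vs H37: 8
The largest is 8 mismatches, between H59 and H37; p = 8/15 = 0.533.

0.533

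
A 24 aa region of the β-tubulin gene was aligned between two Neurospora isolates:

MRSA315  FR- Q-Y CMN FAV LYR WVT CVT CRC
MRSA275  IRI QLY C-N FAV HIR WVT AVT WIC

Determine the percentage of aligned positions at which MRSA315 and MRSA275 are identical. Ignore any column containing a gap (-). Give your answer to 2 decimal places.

71.43%

Excluding the 3 gap columns leaves 21 comparable sites.
Differing sites — 1:F/I; 13:L/H; 14:Y/I; 19:C/A; 22:C/W; 23:R/I.
15 of the 21 comparable sites match, so the percent identity is 15/21 × 100 = 71.43%.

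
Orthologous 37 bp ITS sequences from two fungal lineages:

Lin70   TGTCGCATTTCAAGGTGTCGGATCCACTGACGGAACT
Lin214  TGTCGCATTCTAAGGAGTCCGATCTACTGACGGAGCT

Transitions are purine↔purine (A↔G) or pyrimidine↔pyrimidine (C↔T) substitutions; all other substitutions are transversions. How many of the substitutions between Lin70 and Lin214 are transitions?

The sequences differ at positions 10 (T/C, transition), 11 (C/T, transition), 16 (T/A, transversion), 20 (G/C, transversion), 25 (C/T, transition), 35 (A/G, transition).
Of the 6 differences, 4 transitions and 2 transversions, so the answer is 4.

4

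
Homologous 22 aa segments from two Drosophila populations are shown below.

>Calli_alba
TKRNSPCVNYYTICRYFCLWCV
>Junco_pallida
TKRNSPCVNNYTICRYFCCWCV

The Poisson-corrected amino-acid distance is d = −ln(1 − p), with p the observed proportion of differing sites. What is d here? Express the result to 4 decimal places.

0.0953

Mismatches occur at site 10 (Y/N), site 19 (L/C).
p = 2/22 = 0.090909.
d = −ln(1 − 0.090909) = −ln(0.909091) = 0.0953.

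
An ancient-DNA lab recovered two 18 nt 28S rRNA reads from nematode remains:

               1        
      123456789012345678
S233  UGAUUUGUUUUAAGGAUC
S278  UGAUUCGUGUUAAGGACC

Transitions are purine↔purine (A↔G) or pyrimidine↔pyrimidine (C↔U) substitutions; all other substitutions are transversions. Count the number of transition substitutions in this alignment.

2

Mismatches occur at site 6 (U/C, transition), site 9 (U/G, transversion), site 17 (U/C, transition).
Of the 3 differences, 2 transitions and 1 transversion, so the answer is 2.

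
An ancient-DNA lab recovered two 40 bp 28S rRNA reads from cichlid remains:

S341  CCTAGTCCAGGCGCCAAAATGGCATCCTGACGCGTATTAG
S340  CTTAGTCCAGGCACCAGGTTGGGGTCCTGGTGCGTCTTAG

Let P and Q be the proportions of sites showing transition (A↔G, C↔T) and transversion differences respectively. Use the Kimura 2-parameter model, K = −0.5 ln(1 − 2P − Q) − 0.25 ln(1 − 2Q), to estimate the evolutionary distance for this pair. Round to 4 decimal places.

0.3173

Mismatches occur at site 2 (C↔T, transition), site 13 (G↔A, transition), site 17 (A↔G, transition), site 18 (A↔G, transition), site 19 (A↔T, transversion), site 23 (C↔G, transversion), site 24 (A↔G, transition), site 30 (A↔G, transition), site 31 (C↔T, transition), site 36 (A↔C, transversion).
Of the 10 differences, 7 transitions and 3 transversions over 40 sites: P = 7/40 = 0.175000, Q = 3/40 = 0.075000.
d = −0.5·ln(0.575000) − 0.25·ln(0.850000) = −0.5·(-0.553385) − 0.25·(-0.162519) = 0.3173.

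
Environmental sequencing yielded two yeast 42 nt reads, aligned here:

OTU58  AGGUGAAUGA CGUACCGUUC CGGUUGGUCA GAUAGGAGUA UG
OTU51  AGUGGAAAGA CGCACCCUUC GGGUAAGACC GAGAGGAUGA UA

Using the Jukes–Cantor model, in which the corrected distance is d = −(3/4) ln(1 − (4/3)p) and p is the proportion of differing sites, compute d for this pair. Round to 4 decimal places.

Mismatches occur at site 3 (G→U), site 4 (U→G), site 8 (U→A), site 13 (U→C), site 17 (G→C), site 21 (C→G), site 25 (U→A), site 26 (G→A), site 28 (U→A), site 30 (A→C), site 33 (U→G), site 38 (G→U), site 39 (U→G), site 42 (G→A).
p = 14/42 = 0.333333.
d = −0.75 · ln(1 − (4/3)·0.333333) = −0.75 · ln(0.555556) = −0.75 · (-0.587786) = 0.4408.

0.4408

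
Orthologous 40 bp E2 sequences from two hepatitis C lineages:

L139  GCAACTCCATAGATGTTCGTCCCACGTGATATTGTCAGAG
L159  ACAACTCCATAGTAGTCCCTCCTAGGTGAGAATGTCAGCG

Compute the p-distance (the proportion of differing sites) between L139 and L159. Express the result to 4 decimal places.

0.2500

The sequences differ at positions 1 (G/A), 13 (A/T), 14 (T/A), 17 (T/C), 19 (G/C), 23 (C/T), 25 (C/G), 30 (T/G), 32 (T/A), 39 (A/C).
There are 10 differences over 40 sites, so p = 10/40 = 0.2500.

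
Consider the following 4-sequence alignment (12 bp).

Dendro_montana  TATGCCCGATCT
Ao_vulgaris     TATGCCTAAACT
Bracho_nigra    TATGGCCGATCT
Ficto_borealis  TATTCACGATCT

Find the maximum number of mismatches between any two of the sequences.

Pairwise Hamming distances:
  Dendro_montana vs Ao_vulgaris: 3
  Dendro_montana vs Bracho_nigra: 1
  Dendro_montana vs Ficto_borealis: 2
  Ao_vulgaris vs Bracho_nigra: 4
  Ao_vulgaris vs Ficto_borealis: 5
  Bracho_nigra vs Ficto_borealis: 3
The largest is 5, between Ao_vulgaris and Ficto_borealis.

5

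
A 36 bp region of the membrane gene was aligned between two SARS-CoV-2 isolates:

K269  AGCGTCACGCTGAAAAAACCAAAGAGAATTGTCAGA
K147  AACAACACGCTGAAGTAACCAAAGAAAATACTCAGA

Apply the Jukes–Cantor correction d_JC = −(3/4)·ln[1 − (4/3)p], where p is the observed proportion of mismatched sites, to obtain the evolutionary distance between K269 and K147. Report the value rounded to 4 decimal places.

The sequences differ at positions 2 (G/A), 4 (G/A), 5 (T/A), 15 (A/G), 16 (A/T), 26 (G/A), 30 (T/A), 31 (G/C).
p = 8/36 = 0.222222.
d = −0.75 · ln(1 − (4/3)·0.222222) = −0.75 · ln(0.703704) = −0.75 · (-0.351397) = 0.2635.

0.2635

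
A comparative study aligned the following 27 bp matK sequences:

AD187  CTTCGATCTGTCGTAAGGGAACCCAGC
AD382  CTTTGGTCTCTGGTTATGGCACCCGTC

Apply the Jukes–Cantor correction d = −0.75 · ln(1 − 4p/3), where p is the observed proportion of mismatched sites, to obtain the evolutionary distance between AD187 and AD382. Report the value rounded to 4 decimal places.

Differing sites — 4:C/T; 6:A/G; 10:G/C; 12:C/G; 15:A/T; 17:G/T; 20:A/C; 25:A/G; 26:G/T.
p = 9/27 = 0.333333.
d = −0.75 · ln(1 − (4/3)·0.333333) = −0.75 · ln(0.555556) = −0.75 · (-0.587786) = 0.4408.

0.4408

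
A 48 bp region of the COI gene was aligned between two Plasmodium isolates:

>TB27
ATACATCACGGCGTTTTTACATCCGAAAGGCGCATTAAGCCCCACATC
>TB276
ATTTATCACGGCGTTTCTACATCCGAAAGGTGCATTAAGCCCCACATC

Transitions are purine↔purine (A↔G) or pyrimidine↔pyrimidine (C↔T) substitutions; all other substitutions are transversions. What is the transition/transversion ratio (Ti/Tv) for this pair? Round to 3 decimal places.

3.000

Differing sites — 3:A/T (Tv); 4:C/T (Ti); 17:T/C (Ti); 31:C/T (Ti).
Of the 4 differences, 3 transitions and 1 transversion, so Ti/Tv = 3/1 = 3.000.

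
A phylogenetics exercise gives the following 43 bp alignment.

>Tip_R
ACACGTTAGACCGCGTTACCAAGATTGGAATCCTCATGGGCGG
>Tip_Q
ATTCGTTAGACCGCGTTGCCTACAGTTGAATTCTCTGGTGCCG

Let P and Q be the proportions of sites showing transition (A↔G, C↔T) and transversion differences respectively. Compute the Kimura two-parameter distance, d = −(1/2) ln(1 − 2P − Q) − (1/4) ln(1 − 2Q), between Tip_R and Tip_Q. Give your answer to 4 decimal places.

0.3501

Differing sites — 2:C/T (Ti); 3:A/T (Tv); 18:A/G (Ti); 21:A/T (Tv); 23:G/C (Tv); 25:T/G (Tv); 27:G/T (Tv); 32:C/T (Ti); 36:A/T (Tv); 37:T/G (Tv); 39:G/T (Tv); 42:G/C (Tv).
Of the 12 differences, 3 transitions and 9 transversions over 43 sites: P = 3/43 = 0.069767, Q = 9/43 = 0.209302.
d = −0.5·ln(0.651164) − 0.25·ln(0.581396) = −0.5·(-0.428994) − 0.25·(-0.542323) = 0.3501.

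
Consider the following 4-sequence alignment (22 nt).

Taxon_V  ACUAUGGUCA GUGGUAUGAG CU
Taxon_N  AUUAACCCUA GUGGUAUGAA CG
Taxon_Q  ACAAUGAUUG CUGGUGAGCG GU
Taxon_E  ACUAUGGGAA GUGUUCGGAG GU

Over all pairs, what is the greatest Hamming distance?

14

Pairwise Hamming distances:
  Taxon_V vs Taxon_N: 8
  Taxon_V vs Taxon_Q: 9
  Taxon_V vs Taxon_E: 6
  Taxon_N vs Taxon_Q: 14
  Taxon_N vs Taxon_E: 12
  Taxon_Q vs Taxon_E: 10
The largest is 14, between Taxon_N and Taxon_Q.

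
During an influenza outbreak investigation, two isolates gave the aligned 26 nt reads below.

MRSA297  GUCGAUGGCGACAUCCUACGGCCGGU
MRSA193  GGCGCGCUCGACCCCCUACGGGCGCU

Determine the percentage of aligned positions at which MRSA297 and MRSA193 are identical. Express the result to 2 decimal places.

65.38%

The sequences differ at positions 2 (U/G), 5 (A/C), 6 (U/G), 7 (G/C), 8 (G/U), 13 (A/C), 14 (U/C), 22 (C/G), 25 (G/C).
17 of the 26 sites match, so the percent identity is 17/26 × 100 = 65.38%.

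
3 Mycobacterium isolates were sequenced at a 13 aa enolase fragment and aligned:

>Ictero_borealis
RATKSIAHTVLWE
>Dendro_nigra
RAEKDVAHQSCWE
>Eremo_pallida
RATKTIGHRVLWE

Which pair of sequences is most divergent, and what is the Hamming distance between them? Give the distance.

Pairwise Hamming distances:
  Ictero_borealis vs Dendro_nigra: 6
  Ictero_borealis vs Eremo_pallida: 3
  Dendro_nigra vs Eremo_pallida: 7
The largest is 7, between Dendro_nigra and Eremo_pallida.

7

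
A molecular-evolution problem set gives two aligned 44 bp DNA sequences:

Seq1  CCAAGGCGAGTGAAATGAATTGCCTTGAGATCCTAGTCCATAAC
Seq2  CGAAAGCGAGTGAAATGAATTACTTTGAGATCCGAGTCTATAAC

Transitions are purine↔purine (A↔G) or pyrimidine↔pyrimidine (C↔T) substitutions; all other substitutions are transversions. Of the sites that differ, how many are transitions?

Mismatches occur at site 2 (C→G, transversion), site 5 (G→A, transition), site 22 (G→A, transition), site 24 (C→T, transition), site 34 (T→G, transversion), site 39 (C→T, transition).
Of the 6 differences, 4 transitions and 2 transversions, so the answer is 4.

4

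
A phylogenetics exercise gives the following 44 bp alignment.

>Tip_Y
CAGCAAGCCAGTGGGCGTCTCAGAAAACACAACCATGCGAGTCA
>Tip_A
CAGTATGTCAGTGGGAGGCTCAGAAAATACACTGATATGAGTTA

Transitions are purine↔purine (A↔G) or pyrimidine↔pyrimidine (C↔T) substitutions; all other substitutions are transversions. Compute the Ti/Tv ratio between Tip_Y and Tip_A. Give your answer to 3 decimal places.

The sequences differ at positions 4 (C/T, transition), 6 (A/T, transversion), 8 (C/T, transition), 16 (C/A, transversion), 18 (T/G, transversion), 28 (C/T, transition), 32 (A/C, transversion), 33 (C/T, transition), 34 (C/G, transversion), 37 (G/A, transition), 38 (C/T, transition), 43 (C/T, transition).
Of the 12 differences, 7 transitions and 5 transversions, so Ti/Tv = 7/5 = 1.400.

1.400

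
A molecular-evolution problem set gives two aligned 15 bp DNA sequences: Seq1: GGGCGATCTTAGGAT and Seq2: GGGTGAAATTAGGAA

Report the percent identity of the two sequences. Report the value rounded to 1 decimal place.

73.3%

The sequences differ at positions 4 (C/T), 7 (T/A), 8 (C/A), 15 (T/A).
11 of the 15 sites match, so the percent identity is 11/15 × 100 = 73.3%.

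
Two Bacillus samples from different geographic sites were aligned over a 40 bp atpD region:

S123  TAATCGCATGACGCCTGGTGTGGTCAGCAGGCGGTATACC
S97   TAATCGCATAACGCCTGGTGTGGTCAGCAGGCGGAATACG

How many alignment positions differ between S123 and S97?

Differing sites — 10:G/A; 35:T/A; 40:C/G.
That gives 3 mismatches out of 40 aligned sites, so the Hamming distance is 3.

3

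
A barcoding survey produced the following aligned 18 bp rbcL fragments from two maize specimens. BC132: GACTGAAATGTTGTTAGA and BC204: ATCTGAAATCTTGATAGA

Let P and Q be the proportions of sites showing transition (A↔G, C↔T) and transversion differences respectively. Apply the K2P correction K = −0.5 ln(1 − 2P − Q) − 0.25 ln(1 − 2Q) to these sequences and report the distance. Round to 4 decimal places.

Differing sites — 1:G/A (Ti); 2:A/T (Tv); 10:G/C (Tv); 14:T/A (Tv).
Of the 4 differences, 1 transition and 3 transversions over 18 sites: P = 1/18 = 0.055556, Q = 3/18 = 0.166667.
d = −0.5·ln(0.722221) − 0.25·ln(0.666666) = −0.5·(-0.325424) − 0.25·(-0.405466) = 0.2641.

0.2641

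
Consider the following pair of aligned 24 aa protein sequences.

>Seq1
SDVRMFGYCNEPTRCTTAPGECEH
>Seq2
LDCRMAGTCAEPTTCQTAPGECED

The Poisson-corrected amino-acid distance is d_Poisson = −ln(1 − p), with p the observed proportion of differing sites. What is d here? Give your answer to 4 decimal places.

0.4055

Mismatches occur at site 1 (S→L), site 3 (V→C), site 6 (F→A), site 8 (Y→T), site 10 (N→A), site 14 (R→T), site 16 (T→Q), site 24 (H→D).
p = 8/24 = 0.333333.
d = −ln(1 − 0.333333) = −ln(0.666667) = 0.4055.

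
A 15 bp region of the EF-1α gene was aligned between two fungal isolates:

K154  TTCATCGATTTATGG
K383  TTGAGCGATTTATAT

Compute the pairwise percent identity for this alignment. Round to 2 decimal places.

Differing sites — 3:C/G; 5:T/G; 14:G/A; 15:G/T.
11 of the 15 sites match, so the percent identity is 11/15 × 100 = 73.33%.

73.33%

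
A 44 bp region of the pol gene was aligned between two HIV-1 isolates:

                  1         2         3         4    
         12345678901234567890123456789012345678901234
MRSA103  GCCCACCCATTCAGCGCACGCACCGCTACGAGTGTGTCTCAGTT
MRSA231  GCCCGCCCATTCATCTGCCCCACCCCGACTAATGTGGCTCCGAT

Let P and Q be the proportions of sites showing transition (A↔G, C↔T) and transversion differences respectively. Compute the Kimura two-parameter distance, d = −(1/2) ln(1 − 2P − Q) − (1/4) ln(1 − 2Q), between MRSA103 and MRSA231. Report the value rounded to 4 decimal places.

0.3817

Mismatches occur at site 5 (A/G, transition), site 14 (G/T, transversion), site 16 (G/T, transversion), site 17 (C/G, transversion), site 18 (A/C, transversion), site 20 (G/C, transversion), site 25 (G/C, transversion), site 27 (T/G, transversion), site 30 (G/T, transversion), site 32 (G/A, transition), site 37 (T/G, transversion), site 41 (A/C, transversion), site 43 (T/A, transversion).
Of the 13 differences, 2 transitions and 11 transversions over 44 sites: P = 2/44 = 0.045455, Q = 11/44 = 0.250000.
d = −0.5·ln(0.659090) − 0.25·ln(0.500000) = −0.5·(-0.416895) − 0.25·(-0.693147) = 0.3817.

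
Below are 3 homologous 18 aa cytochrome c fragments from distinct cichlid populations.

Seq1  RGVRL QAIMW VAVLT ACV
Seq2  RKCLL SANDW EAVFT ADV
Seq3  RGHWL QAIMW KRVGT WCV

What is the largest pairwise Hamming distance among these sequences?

Pairwise Hamming distances:
  Seq1 vs Seq2: 9
  Seq1 vs Seq3: 6
  Seq2 vs Seq3: 11
The largest is 11, between Seq2 and Seq3.

11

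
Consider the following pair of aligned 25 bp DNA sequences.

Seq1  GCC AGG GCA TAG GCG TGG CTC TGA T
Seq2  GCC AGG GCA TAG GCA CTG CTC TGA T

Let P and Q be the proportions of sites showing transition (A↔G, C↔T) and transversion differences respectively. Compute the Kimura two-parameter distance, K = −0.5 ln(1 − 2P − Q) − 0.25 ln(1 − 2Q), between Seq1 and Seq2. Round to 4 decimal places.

0.1324

The sequences differ at positions 15 (G/A, transition), 16 (T/C, transition), 17 (G/T, transversion).
Of the 3 differences, 2 transitions and 1 transversion over 25 sites: P = 2/25 = 0.080000, Q = 1/25 = 0.040000.
d = −0.5·ln(0.800000) − 0.25·ln(0.920000) = −0.5·(-0.223144) − 0.25·(-0.083382) = 0.1324.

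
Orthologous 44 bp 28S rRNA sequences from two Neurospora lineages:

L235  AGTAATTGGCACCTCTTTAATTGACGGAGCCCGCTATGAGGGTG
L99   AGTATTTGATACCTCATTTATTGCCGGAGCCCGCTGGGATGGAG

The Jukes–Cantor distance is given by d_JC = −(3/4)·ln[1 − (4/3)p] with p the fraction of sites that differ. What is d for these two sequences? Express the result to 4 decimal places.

Mismatches occur at site 5 (A/T), site 9 (G/A), site 10 (C/T), site 16 (T/A), site 19 (A/T), site 24 (A/C), site 36 (A/G), site 37 (T/G), site 40 (G/T), site 43 (T/A).
p = 10/44 = 0.227273.
d = −0.75 · ln(1 − (4/3)·0.227273) = −0.75 · ln(0.696969) = −0.75 · (-0.361014) = 0.2708.

0.2708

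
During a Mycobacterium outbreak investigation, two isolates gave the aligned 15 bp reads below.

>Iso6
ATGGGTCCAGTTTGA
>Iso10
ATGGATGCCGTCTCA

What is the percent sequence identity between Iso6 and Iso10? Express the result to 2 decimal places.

66.67%

Differing sites — 5:G/A; 7:C/G; 9:A/C; 12:T/C; 14:G/C.
10 of the 15 sites match, so the percent identity is 10/15 × 100 = 66.67%.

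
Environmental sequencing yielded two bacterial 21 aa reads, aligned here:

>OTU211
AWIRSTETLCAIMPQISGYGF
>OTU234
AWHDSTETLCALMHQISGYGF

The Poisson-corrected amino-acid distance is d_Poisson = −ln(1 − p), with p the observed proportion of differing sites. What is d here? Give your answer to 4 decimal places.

The sequences differ at positions 3 (I/H), 4 (R/D), 12 (I/L), 14 (P/H).
p = 4/21 = 0.190476.
d = −ln(1 − 0.190476) = −ln(0.809524) = 0.2113.

0.2113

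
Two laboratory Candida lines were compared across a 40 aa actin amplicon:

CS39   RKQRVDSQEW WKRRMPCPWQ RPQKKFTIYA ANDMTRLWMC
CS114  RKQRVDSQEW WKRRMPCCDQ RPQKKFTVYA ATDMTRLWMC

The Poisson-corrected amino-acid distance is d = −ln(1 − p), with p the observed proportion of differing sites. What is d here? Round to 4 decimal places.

Differing sites — 18:P/C; 19:W/D; 28:I/V; 32:N/T.
p = 4/40 = 0.100000.
d = −ln(1 − 0.100000) = −ln(0.900000) = 0.1054.

0.1054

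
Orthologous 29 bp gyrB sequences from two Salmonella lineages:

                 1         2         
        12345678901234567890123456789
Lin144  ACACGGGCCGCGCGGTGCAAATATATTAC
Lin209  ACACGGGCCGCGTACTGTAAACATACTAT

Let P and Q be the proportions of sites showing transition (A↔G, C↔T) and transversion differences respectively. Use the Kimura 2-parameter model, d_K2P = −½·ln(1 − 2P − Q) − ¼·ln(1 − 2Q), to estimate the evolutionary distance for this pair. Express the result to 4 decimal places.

0.3152

Mismatches occur at site 13 (C→T, transition), site 14 (G→A, transition), site 15 (G→C, transversion), site 18 (C→T, transition), site 22 (T→C, transition), site 26 (T→C, transition), site 29 (C→T, transition).
Of the 7 differences, 6 transitions and 1 transversion over 29 sites: P = 6/29 = 0.206897, Q = 1/29 = 0.034483.
d = −0.5·ln(0.551723) − 0.25·ln(0.931034) = −0.5·(-0.594709) − 0.25·(-0.071459) = 0.3152.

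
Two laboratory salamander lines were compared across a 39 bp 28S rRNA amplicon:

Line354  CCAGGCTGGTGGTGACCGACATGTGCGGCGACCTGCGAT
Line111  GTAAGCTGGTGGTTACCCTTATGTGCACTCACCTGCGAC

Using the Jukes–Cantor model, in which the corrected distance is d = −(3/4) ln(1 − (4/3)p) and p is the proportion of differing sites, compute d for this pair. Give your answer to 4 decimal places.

0.3961

Mismatches occur at site 1 (C/G), site 2 (C/T), site 4 (G/A), site 14 (G/T), site 18 (G/C), site 19 (A/T), site 20 (C/T), site 27 (G/A), site 28 (G/C), site 29 (C/T), site 30 (G/C), site 39 (T/C).
p = 12/39 = 0.307692.
d = −0.75 · ln(1 − (4/3)·0.307692) = −0.75 · ln(0.589744) = −0.75 · (-0.528067) = 0.3961.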